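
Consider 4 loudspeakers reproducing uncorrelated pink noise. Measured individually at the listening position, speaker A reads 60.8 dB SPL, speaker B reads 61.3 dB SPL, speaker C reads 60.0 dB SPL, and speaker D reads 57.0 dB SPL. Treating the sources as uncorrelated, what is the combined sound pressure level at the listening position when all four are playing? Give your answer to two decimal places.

66.08 dB SPL

Uncorrelated sources add in intensity (power), not in dB.
L_total = 10·log₁₀(10^(60.8/10) + 10^(61.3/10) + 10^(60.0/10) + 10^(57.0/10)) = 10·log₁₀(4052000) = 66.08 dB SPL.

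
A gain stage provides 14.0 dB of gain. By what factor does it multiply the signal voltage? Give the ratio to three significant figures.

Voltage ratio = 10^(dB/20).
10^(14.0/20) = 10^(0.7000) = 5.01.

5.01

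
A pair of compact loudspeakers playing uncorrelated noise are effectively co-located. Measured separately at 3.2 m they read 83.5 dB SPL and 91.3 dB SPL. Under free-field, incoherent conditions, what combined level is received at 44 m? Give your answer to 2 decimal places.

Combined at 3.2 m: 10·log₁₀(10^(83.5/10)+10^(91.3/10)) = 91.967 dB SPL.
Then apply −20·log₁₀(44/3.2) = -22.766 dB → 69.20 dB SPL.

69.20 dB SPL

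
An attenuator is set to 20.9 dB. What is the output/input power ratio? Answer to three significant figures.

0.00813

Power ratio = 10^(dB/10).
10^(-20.9/10) = 10^(-2.090) = 0.00813.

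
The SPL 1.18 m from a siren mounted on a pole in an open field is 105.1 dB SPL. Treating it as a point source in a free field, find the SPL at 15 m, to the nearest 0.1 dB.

83.0 dB SPL

Inverse-square spreading gives ΔL = −20·log₁₀(d₂/d₁).
ΔL = −20·log₁₀(15/1.18) = -22.08 dB, so L₂ = 105.1 + (-22.08) = 83.0 dB SPL.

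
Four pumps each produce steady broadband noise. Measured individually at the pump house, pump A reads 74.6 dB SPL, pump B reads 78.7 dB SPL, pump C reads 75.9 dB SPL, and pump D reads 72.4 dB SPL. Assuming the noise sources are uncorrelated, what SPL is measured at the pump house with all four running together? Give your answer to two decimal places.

82.02 dB SPL

Add the sources as powers (linear), then convert back to dB:
L_total = 10·log₁₀(10^(74.6/10) + 10^(78.7/10) + 10^(75.9/10) + 10^(72.4/10)) = 10·log₁₀(159300000) = 82.02 dB SPL.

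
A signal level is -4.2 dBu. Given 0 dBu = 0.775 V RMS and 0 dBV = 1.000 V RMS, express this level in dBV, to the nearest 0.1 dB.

The offset between the scales is 20·log₁₀(0.775/1.000) = −2.214 dB.
So dBV = -4.2 − 2.214 = -6.4 dBV.

-6.4 dBV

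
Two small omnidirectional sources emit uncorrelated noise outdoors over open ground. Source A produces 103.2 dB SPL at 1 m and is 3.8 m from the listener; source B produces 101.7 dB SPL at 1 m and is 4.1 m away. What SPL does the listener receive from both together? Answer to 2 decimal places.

At the listener: L_A = 103.2 − 20·log₁₀(3.8) = 91.604 dB; L_B = 101.7 − 20·log₁₀(4.1) = 89.444 dB.
Combined: 10·log₁₀(10^(91.604/10)+10^(89.444/10)) = 93.67 dB SPL.

93.67 dB SPL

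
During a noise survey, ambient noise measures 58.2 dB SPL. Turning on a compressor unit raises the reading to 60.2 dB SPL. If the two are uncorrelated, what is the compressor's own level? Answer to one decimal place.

Remove the background by subtracting linear intensities:
L_src = 10·log₁₀(10^(60.2/10) − 10^(58.2/10)) = 10·log₁₀(386400) = 55.9 dB SPL.

55.9 dB SPL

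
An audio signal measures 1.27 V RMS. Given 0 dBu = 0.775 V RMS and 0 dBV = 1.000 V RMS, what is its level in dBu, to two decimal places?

dBu = 20·log₁₀(V / 0.775 V).
20·log₁₀(1.27/0.775) = +4.29 dBu.

+4.29 dBu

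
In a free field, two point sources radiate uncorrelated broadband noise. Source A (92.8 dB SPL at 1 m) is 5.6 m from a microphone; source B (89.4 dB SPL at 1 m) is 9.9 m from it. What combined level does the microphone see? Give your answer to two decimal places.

At the listener: L_A = 92.8 − 20·log₁₀(5.6) = 77.836 dB; L_B = 89.4 − 20·log₁₀(9.9) = 69.487 dB.
Combined: 10·log₁₀(10^(77.836/10)+10^(69.487/10)) = 78.43 dB SPL.

78.43 dB SPL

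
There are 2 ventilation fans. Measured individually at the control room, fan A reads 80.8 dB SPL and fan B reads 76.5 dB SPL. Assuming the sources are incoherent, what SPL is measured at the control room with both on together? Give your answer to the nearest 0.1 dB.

82.2 dB SPL

Uncorrelated sources add in intensity (power), not in dB.
L_total = 10·log₁₀(10^(80.8/10) + 10^(76.5/10)) = 10·log₁₀(164900000) = 82.2 dB SPL.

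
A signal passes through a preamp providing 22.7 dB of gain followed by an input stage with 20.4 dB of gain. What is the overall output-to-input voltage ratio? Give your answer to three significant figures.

Net gain = 22.7 + 20.4 = 43.1 dB.
Voltage ratio = 10^(43.1/20) = 143.

143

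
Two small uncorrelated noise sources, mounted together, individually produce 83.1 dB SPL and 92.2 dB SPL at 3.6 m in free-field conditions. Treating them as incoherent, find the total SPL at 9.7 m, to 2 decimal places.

84.09 dB SPL

Combined at 3.6 m: 10·log₁₀(10^(83.1/10)+10^(92.2/10)) = 92.704 dB SPL.
Then apply −20·log₁₀(9.7/3.6) = -8.609 dB → 84.09 dB SPL.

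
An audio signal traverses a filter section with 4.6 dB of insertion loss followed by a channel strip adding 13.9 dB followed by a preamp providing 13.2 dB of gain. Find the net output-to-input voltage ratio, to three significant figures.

13.3

Net gain = (−4.6) + 13.9 + 13.2 = 22.5 dB.
Voltage ratio = 10^(22.5/20) = 13.3.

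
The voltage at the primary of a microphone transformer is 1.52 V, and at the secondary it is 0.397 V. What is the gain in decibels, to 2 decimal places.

-11.66 dB

Voltage ratio → dB uses the 20·log₁₀ form:
20·log₁₀(0.397/1.52) = 20·log₁₀(0.2612) = -11.66 dB.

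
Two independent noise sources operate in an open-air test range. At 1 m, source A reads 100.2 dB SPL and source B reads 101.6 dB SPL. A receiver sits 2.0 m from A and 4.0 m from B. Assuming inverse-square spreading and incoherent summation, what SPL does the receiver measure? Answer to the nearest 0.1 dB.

95.5 dB SPL

At the listener: L_A = 100.2 − 20·log₁₀(2.0) = 94.18 dB; L_B = 101.6 − 20·log₁₀(4.0) = 89.56 dB.
Combined: 10·log₁₀(10^(94.18/10)+10^(89.56/10)) = 95.5 dB SPL.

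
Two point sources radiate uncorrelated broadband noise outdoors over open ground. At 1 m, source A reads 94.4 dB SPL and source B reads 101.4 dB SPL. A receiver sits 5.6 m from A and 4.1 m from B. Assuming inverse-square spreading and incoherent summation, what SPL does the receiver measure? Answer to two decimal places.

At the listener: L_A = 94.4 − 20·log₁₀(5.6) = 79.436 dB; L_B = 101.4 − 20·log₁₀(4.1) = 89.144 dB.
Combined: 10·log₁₀(10^(79.436/10)+10^(89.144/10)) = 89.59 dB SPL.

89.59 dB SPL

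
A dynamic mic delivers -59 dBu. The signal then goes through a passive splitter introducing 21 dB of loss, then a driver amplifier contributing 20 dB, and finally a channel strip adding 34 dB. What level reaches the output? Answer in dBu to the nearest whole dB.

-26 dBu

Gain stages sum in dB:
-59 − 21 + 20 + 34 = -26 dBu.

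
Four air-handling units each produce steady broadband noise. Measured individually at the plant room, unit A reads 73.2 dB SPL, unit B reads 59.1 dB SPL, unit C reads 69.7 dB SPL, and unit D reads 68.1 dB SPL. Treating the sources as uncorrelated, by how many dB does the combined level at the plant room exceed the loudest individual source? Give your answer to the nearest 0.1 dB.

Incoherent sources sum as intensities:
L_total = 10·log₁₀(10^(73.2/10) + 10^(59.1/10) + 10^(69.7/10) + 10^(68.1/10)) = 75.74 dB SPL.
Excess over the loudest (73.2 dB): 75.74 − 73.2 = 2.5 dB.

2.5 dB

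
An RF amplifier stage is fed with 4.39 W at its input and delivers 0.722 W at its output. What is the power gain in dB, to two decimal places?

-7.84 dB

Power ratio → dB uses the 10·log₁₀ form:
10·log₁₀(0.722/4.39) = 10·log₁₀(0.1645) = -7.84 dB.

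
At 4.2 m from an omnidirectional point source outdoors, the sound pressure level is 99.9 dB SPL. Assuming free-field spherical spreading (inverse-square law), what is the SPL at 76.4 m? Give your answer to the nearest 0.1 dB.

74.7 dB SPL

Inverse-square spreading gives ΔL = −20·log₁₀(d₂/d₁).
ΔL = −20·log₁₀(76.4/4.2) = -25.20 dB, so L₂ = 99.9 + (-25.20) = 74.7 dB SPL.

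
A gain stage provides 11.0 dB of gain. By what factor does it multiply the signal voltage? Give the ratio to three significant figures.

3.55

Voltage ratio = 10^(dB/20).
10^(11.0/20) = 10^(0.5500) = 3.55.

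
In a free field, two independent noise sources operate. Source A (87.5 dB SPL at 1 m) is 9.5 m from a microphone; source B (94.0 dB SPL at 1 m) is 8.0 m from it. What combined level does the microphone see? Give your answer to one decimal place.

76.6 dB SPL

At the listener: L_A = 87.5 − 20·log₁₀(9.5) = 67.95 dB; L_B = 94.0 − 20·log₁₀(8.0) = 75.94 dB.
Combined: 10·log₁₀(10^(67.95/10)+10^(75.94/10)) = 76.6 dB SPL.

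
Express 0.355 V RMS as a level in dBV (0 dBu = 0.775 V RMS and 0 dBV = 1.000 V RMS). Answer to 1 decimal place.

-9.0 dBV

dBV = 20·log₁₀(V / 1.000 V).
20·log₁₀(0.355/1.000) = -9.0 dBV.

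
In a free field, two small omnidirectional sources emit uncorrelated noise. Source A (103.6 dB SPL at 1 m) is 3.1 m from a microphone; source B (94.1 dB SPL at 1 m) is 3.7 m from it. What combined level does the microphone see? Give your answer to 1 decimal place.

At the listener: L_A = 103.6 − 20·log₁₀(3.1) = 93.77 dB; L_B = 94.1 − 20·log₁₀(3.7) = 82.74 dB.
Combined: 10·log₁₀(10^(93.77/10)+10^(82.74/10)) = 94.1 dB SPL.

94.1 dB SPL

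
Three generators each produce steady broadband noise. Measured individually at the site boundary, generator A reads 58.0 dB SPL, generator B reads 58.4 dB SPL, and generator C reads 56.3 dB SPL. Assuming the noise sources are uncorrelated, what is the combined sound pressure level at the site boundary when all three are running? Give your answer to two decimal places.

Uncorrelated sources add in intensity (power), not in dB.
L_total = 10·log₁₀(10^(58.0/10) + 10^(58.4/10) + 10^(56.3/10)) = 10·log₁₀(1749000) = 62.43 dB SPL.

62.43 dB SPL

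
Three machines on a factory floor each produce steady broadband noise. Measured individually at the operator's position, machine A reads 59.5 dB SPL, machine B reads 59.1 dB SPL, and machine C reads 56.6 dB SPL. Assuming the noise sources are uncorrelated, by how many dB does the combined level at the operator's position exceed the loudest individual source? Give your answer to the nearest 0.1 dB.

Uncorrelated sources add in intensity (power), not in dB.
L_total = 10·log₁₀(10^(59.5/10) + 10^(59.1/10) + 10^(56.6/10)) = 63.35 dB SPL.
Excess over the loudest (59.5 dB): 63.35 − 59.5 = 3.8 dB.

3.8 dB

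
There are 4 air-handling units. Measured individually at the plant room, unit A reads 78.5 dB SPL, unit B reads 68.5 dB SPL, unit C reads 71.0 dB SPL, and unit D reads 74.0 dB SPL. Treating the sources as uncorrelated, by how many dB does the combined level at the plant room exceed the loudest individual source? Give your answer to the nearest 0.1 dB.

2.1 dB

Add the sources as powers (linear), then convert back to dB:
L_total = 10·log₁₀(10^(78.5/10) + 10^(68.5/10) + 10^(71.0/10) + 10^(74.0/10)) = 80.63 dB SPL.
Excess over the loudest (78.5 dB): 80.63 − 78.5 = 2.1 dB.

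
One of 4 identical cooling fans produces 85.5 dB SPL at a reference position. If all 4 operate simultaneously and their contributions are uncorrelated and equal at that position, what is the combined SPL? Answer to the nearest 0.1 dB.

4 equal incoherent sources raise the level by 10·log₁₀(4) = 6.02 dB.
L_total = 85.5 + 6.02 = 91.5 dB SPL.

91.5 dB SPL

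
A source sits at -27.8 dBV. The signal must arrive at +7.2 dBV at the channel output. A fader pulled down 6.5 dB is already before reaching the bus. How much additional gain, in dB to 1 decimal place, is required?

41.5 dB

The required make-up gain is the shortfall in the dB sum.
G = +7.2 − (-27.8) + 6.5 = 41.5 dB.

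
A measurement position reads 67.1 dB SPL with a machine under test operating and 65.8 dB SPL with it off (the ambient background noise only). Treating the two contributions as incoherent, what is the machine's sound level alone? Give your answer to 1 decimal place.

Remove the background by subtracting linear intensities:
L_src = 10·log₁₀(10^(67.1/10) − 10^(65.8/10)) = 10·log₁₀(1327000) = 61.2 dB SPL.

61.2 dB SPL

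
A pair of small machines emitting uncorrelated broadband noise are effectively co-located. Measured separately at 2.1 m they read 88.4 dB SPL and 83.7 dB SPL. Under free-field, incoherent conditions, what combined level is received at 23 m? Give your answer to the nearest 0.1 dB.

Combined at 2.1 m: 10·log₁₀(10^(88.4/10)+10^(83.7/10)) = 89.67 dB SPL.
Then apply −20·log₁₀(23/2.1) = -20.79 dB → 68.9 dB SPL.

68.9 dB SPL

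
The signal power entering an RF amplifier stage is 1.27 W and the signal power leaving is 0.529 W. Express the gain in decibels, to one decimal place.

-3.8 dB

Power is a power quantity, so gain = 10·log₁₀(P_out/P_in).
10·log₁₀(0.529/1.27) = 10·log₁₀(0.4165) = -3.8 dB.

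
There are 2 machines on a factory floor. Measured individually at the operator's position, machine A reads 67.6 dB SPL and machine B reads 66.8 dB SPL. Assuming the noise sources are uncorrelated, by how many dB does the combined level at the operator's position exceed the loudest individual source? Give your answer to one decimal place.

2.6 dB

Uncorrelated sources add in intensity (power), not in dB.
L_total = 10·log₁₀(10^(67.6/10) + 10^(66.8/10)) = 70.23 dB SPL.
Excess over the loudest (67.6 dB): 70.23 − 67.6 = 2.6 dB.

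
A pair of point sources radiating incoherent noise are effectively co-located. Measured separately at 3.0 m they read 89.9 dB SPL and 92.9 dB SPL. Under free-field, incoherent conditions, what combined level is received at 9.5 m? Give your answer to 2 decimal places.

84.65 dB SPL

Combined at 3.0 m: 10·log₁₀(10^(89.9/10)+10^(92.9/10)) = 94.664 dB SPL.
Then apply −20·log₁₀(9.5/3.0) = -10.012 dB → 84.65 dB SPL.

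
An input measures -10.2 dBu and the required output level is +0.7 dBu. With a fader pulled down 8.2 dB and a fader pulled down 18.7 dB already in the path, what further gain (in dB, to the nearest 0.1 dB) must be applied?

The required make-up gain is the shortfall in the dB sum.
G = +0.7 − (-10.2) + 8.2 + 18.7 = 37.8 dB.

37.8 dB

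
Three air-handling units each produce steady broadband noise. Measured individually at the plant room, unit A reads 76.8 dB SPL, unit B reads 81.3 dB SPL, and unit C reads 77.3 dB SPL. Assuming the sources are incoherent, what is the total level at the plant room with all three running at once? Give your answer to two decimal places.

Uncorrelated sources add in intensity (power), not in dB.
L_total = 10·log₁₀(10^(76.8/10) + 10^(81.3/10) + 10^(77.3/10)) = 10·log₁₀(236500000) = 83.74 dB SPL.

83.74 dB SPL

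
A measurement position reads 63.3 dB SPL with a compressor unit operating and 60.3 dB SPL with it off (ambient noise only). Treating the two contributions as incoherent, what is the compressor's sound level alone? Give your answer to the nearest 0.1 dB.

60.3 dB SPL

Subtract intensities: L_src = 10·log₁₀(10^(L_total/10) − 10^(L_bg/10)).
L_src = 10·log₁₀(10^(63.3/10) − 10^(60.3/10)) = 10·log₁₀(1066000) = 60.3 dB SPL.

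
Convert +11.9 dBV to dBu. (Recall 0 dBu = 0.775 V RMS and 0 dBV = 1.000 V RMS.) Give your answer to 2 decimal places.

+14.11 dBu

The offset between the scales is 20·log₁₀(0.775/1.000) = −2.214 dB.
So dBu = +11.9 + 2.214 = +14.11 dBu.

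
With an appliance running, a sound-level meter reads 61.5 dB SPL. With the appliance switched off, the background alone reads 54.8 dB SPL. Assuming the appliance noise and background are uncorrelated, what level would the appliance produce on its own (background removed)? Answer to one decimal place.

Remove the background by subtracting linear intensities:
L_src = 10·log₁₀(10^(61.5/10) − 10^(54.8/10)) = 10·log₁₀(1111000) = 60.5 dB SPL.

60.5 dB SPL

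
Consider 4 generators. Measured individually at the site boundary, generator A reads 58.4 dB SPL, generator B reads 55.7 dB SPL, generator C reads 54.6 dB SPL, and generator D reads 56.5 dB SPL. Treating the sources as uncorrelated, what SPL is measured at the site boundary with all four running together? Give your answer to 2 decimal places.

62.55 dB SPL

Uncorrelated sources add in intensity (power), not in dB.
L_total = 10·log₁₀(10^(58.4/10) + 10^(55.7/10) + 10^(54.6/10) + 10^(56.5/10)) = 10·log₁₀(1798000) = 62.55 dB SPL.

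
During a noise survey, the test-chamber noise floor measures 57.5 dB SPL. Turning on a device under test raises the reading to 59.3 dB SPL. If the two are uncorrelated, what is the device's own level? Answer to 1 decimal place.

Background correction is a power subtraction:
L_src = 10·log₁₀(10^(59.3/10) − 10^(57.5/10)) = 10·log₁₀(288800) = 54.6 dB SPL.

54.6 dB SPL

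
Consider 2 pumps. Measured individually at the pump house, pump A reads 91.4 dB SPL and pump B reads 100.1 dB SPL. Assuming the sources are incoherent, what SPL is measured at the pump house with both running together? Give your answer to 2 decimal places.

Uncorrelated sources add in intensity (power), not in dB.
L_total = 10·log₁₀(10^(91.4/10) + 10^(100.1/10)) = 10·log₁₀(11613000000) = 100.65 dB SPL.

100.65 dB SPL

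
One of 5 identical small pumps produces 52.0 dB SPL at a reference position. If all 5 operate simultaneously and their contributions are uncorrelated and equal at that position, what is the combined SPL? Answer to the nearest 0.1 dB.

59.0 dB SPL

5 equal incoherent sources raise the level by 10·log₁₀(5) = 6.99 dB.
L_total = 52.0 + 6.99 = 59.0 dB SPL.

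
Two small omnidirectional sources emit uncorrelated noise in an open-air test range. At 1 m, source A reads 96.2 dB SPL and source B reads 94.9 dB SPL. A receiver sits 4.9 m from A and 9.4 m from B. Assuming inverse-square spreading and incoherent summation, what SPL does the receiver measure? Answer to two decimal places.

At the listener: L_A = 96.2 − 20·log₁₀(4.9) = 82.396 dB; L_B = 94.9 − 20·log₁₀(9.4) = 75.437 dB.
Combined: 10·log₁₀(10^(82.396/10)+10^(75.437/10)) = 83.19 dB SPL.

83.19 dB SPL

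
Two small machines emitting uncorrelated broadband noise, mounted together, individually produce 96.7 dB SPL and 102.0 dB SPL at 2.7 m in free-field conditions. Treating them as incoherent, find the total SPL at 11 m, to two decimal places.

90.92 dB SPL

Combined at 2.7 m: 10·log₁₀(10^(96.7/10)+10^(102.0/10)) = 103.123 dB SPL.
Then apply −20·log₁₀(11/2.7) = -12.201 dB → 90.92 dB SPL.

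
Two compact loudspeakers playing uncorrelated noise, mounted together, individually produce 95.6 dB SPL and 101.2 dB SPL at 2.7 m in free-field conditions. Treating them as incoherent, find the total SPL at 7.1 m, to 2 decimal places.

93.86 dB SPL

Combined at 2.7 m: 10·log₁₀(10^(95.6/10)+10^(101.2/10)) = 102.257 dB SPL.
Then apply −20·log₁₀(7.1/2.7) = -8.398 dB → 93.86 dB SPL.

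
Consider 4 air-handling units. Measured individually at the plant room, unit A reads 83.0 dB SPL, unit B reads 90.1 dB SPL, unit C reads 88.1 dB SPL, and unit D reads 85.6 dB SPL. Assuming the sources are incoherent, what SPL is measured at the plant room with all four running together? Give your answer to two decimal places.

93.49 dB SPL

Add the sources as powers (linear), then convert back to dB:
L_total = 10·log₁₀(10^(83.0/10) + 10^(90.1/10) + 10^(88.1/10) + 10^(85.6/10)) = 10·log₁₀(2232000000) = 93.49 dB SPL.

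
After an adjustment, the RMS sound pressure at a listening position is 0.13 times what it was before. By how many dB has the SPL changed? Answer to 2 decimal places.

-17.72 dB

Sound pressure is an amplitude quantity: ΔL = 20·log₁₀(p₂/p₁).
20·log₁₀(0.13) = -17.72 dB.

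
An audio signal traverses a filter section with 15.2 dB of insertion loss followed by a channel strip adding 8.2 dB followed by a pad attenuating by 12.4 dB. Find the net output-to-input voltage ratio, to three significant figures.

0.107

Net gain = (−15.2) + 8.2 + (−12.4) = -19.4 dB.
Voltage ratio = 10^(-19.4/20) = 0.107.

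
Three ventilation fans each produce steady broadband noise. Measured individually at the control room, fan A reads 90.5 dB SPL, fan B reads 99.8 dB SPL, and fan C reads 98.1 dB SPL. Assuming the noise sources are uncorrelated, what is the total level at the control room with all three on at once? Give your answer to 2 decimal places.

Uncorrelated sources add in intensity (power), not in dB.
L_total = 10·log₁₀(10^(90.5/10) + 10^(99.8/10) + 10^(98.1/10)) = 10·log₁₀(17128000000) = 102.34 dB SPL.

102.34 dB SPL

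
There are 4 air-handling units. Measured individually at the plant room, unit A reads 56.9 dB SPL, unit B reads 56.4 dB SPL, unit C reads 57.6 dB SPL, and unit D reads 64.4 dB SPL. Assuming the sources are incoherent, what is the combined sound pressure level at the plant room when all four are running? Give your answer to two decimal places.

Uncorrelated sources add in intensity (power), not in dB.
L_total = 10·log₁₀(10^(56.9/10) + 10^(56.4/10) + 10^(57.6/10) + 10^(64.4/10)) = 10·log₁₀(4256000) = 66.29 dB SPL.

66.29 dB SPL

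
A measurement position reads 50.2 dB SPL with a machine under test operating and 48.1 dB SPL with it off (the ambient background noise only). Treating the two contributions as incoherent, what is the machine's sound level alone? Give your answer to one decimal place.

46.0 dB SPL

Background correction is a power subtraction:
L_src = 10·log₁₀(10^(50.2/10) − 10^(48.1/10)) = 10·log₁₀(40150) = 46.0 dB SPL.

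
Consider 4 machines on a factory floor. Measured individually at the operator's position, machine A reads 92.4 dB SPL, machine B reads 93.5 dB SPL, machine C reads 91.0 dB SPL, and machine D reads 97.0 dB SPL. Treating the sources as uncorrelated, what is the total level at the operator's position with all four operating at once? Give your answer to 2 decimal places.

Add the sources as powers (linear), then convert back to dB:
L_total = 10·log₁₀(10^(92.4/10) + 10^(93.5/10) + 10^(91.0/10) + 10^(97.0/10)) = 10·log₁₀(10247000000) = 100.11 dB SPL.

100.11 dB SPL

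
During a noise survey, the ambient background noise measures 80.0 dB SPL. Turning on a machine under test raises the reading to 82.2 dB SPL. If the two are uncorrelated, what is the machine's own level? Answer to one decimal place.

78.2 dB SPL

Remove the background by subtracting linear intensities:
L_src = 10·log₁₀(10^(82.2/10) − 10^(80.0/10)) = 10·log₁₀(65960000) = 78.2 dB SPL.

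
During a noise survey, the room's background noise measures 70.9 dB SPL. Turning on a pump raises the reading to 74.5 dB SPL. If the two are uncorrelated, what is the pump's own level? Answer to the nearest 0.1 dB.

Background correction is a power subtraction:
L_src = 10·log₁₀(10^(74.5/10) − 10^(70.9/10)) = 10·log₁₀(15880000) = 72.0 dB SPL.

72.0 dB SPL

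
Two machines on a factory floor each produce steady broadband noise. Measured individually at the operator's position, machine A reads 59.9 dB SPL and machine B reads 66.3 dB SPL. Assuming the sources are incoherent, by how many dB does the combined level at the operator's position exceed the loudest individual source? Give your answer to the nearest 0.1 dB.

0.9 dB

Incoherent sources sum as intensities:
L_total = 10·log₁₀(10^(59.9/10) + 10^(66.3/10)) = 67.20 dB SPL.
Excess over the loudest (66.3 dB): 67.20 − 66.3 = 0.9 dB.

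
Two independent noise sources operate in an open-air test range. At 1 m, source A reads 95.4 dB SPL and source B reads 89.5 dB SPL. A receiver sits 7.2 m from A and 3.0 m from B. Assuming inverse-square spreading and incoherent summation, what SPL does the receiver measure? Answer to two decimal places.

At the listener: L_A = 95.4 − 20·log₁₀(7.2) = 78.253 dB; L_B = 89.5 − 20·log₁₀(3.0) = 79.958 dB.
Combined: 10·log₁₀(10^(78.253/10)+10^(79.958/10)) = 82.20 dB SPL.

82.20 dB SPL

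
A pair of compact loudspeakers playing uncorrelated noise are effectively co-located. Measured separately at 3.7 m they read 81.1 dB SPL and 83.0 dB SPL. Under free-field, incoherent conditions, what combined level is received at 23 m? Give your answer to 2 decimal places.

69.29 dB SPL

Combined at 3.7 m: 10·log₁₀(10^(81.1/10)+10^(83.0/10)) = 85.163 dB SPL.
Then apply −20·log₁₀(23/3.7) = -15.871 dB → 69.29 dB SPL.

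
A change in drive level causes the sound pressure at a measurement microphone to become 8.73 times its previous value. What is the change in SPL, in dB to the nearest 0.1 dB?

18.8 dB

Sound pressure is an amplitude quantity: ΔL = 20·log₁₀(p₂/p₁).
20·log₁₀(8.73) = 18.8 dB.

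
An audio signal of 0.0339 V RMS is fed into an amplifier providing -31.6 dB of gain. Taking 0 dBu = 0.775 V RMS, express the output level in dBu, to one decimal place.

-58.8 dBu

Input level: 20·log₁₀(0.0339/0.775) = -27.18 dBu.
Output: -27.18 − 31.6 = -58.8 dBu.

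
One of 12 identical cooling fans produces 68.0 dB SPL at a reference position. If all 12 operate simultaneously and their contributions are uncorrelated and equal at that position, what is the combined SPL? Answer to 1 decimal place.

12 equal incoherent sources raise the level by 10·log₁₀(12) = 10.79 dB.
L_total = 68.0 + 10.79 = 78.8 dB SPL.

78.8 dB SPL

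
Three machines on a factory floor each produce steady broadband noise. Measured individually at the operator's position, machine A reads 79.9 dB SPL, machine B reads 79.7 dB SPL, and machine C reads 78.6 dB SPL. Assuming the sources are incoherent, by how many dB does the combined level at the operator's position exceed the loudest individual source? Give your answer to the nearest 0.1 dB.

Add the sources as powers (linear), then convert back to dB:
L_total = 10·log₁₀(10^(79.9/10) + 10^(79.7/10) + 10^(78.6/10)) = 84.21 dB SPL.
Excess over the loudest (79.9 dB): 84.21 − 79.9 = 4.3 dB.

4.3 dB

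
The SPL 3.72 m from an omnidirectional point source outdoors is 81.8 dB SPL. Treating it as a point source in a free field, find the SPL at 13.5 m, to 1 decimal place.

Inverse-square spreading gives ΔL = −20·log₁₀(d₂/d₁).
ΔL = −20·log₁₀(13.5/3.72) = -11.20 dB, so L₂ = 81.8 + (-11.20) = 70.6 dB SPL.

70.6 dB SPL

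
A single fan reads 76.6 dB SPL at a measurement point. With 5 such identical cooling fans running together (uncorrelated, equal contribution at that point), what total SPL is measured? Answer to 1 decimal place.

5 equal incoherent sources raise the level by 10·log₁₀(5) = 6.99 dB.
L_total = 76.6 + 6.99 = 83.6 dB SPL.

83.6 dB SPL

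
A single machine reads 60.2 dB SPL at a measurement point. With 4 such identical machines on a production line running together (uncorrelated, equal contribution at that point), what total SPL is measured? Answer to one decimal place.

4 equal incoherent sources raise the level by 10·log₁₀(4) = 6.02 dB.
L_total = 60.2 + 6.02 = 66.2 dB SPL.

66.2 dB SPL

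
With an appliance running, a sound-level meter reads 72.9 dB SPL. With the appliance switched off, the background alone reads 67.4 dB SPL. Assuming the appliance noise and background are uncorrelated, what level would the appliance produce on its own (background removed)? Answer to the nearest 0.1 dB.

71.5 dB SPL

Subtract intensities: L_src = 10·log₁₀(10^(L_total/10) − 10^(L_bg/10)).
L_src = 10·log₁₀(10^(72.9/10) − 10^(67.4/10)) = 10·log₁₀(14000000) = 71.5 dB SPL.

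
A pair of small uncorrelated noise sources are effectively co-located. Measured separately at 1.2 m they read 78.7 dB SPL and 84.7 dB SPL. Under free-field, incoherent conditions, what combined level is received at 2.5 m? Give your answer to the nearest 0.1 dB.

79.3 dB SPL

Combined at 1.2 m: 10·log₁₀(10^(78.7/10)+10^(84.7/10)) = 85.67 dB SPL.
Then apply −20·log₁₀(2.5/1.2) = -6.38 dB → 79.3 dB SPL.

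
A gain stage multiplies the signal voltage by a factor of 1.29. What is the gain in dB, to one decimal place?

For a voltage ratio, dB = 20·log₁₀(V₂/V₁).
20·log₁₀(1.29) = 2.2 dB.

2.2 dB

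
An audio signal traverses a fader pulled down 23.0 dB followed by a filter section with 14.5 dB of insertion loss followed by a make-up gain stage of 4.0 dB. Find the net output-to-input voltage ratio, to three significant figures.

0.0211

Net gain = (−23.0) + (−14.5) + 4.0 = -33.5 dB.
Voltage ratio = 10^(-33.5/20) = 0.0211.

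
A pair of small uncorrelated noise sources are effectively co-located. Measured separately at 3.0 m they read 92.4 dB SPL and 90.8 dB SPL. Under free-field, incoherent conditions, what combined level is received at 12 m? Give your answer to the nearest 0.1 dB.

Combined at 3.0 m: 10·log₁₀(10^(92.4/10)+10^(90.8/10)) = 94.68 dB SPL.
Then apply −20·log₁₀(12/3.0) = -12.04 dB → 82.6 dB SPL.

82.6 dB SPL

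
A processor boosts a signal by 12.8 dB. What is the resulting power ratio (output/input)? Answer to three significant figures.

19.1

Power ratio = 10^(dB/10).
10^(12.8/10) = 10^(1.280) = 19.1.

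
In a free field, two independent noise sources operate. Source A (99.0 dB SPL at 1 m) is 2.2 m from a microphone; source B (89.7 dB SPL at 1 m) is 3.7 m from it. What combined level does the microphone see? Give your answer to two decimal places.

92.33 dB SPL

At the listener: L_A = 99.0 − 20·log₁₀(2.2) = 92.152 dB; L_B = 89.7 − 20·log₁₀(3.7) = 78.336 dB.
Combined: 10·log₁₀(10^(92.152/10)+10^(78.336/10)) = 92.33 dB SPL.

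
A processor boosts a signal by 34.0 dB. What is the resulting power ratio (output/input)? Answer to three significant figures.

Power ratio = 10^(dB/10).
10^(34.0/10) = 10^(3.400) = 2510.

2510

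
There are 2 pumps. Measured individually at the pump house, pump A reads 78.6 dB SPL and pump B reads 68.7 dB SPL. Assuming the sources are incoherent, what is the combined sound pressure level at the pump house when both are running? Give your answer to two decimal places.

Add the sources as powers (linear), then convert back to dB:
L_total = 10·log₁₀(10^(78.6/10) + 10^(68.7/10)) = 10·log₁₀(79860000) = 79.02 dB SPL.

79.02 dB SPL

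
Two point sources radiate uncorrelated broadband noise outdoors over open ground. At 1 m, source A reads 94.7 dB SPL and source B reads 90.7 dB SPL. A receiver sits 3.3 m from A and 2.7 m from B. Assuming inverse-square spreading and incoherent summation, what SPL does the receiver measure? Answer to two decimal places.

At the listener: L_A = 94.7 − 20·log₁₀(3.3) = 84.330 dB; L_B = 90.7 − 20·log₁₀(2.7) = 82.073 dB.
Combined: 10·log₁₀(10^(84.330/10)+10^(82.073/10)) = 86.36 dB SPL.

86.36 dB SPL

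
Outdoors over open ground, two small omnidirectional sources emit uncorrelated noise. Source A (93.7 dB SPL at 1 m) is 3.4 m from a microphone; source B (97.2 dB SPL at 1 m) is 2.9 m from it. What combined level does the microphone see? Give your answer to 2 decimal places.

89.17 dB SPL

At the listener: L_A = 93.7 − 20·log₁₀(3.4) = 83.070 dB; L_B = 97.2 − 20·log₁₀(2.9) = 87.952 dB.
Combined: 10·log₁₀(10^(83.070/10)+10^(87.952/10)) = 89.17 dB SPL.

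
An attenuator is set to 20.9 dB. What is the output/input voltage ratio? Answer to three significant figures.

Voltage ratio = 10^(dB/20).
10^(-20.9/20) = 10^(-1.045) = 0.0902.

0.0902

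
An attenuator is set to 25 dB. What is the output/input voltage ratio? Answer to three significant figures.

Voltage ratio = 10^(dB/20).
10^(-25/20) = 10^(-1.250) = 0.0562.

0.0562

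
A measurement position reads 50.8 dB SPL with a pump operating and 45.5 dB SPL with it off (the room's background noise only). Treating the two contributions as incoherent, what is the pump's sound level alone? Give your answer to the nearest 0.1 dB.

49.3 dB SPL

Background correction is a power subtraction:
L_src = 10·log₁₀(10^(50.8/10) − 10^(45.5/10)) = 10·log₁₀(84750) = 49.3 dB SPL.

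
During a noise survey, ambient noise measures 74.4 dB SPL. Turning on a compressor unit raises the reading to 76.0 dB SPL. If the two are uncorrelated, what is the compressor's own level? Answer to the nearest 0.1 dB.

70.9 dB SPL

Subtract intensities: L_src = 10·log₁₀(10^(L_total/10) − 10^(L_bg/10)).
L_src = 10·log₁₀(10^(76.0/10) − 10^(74.4/10)) = 10·log₁₀(12270000) = 70.9 dB SPL.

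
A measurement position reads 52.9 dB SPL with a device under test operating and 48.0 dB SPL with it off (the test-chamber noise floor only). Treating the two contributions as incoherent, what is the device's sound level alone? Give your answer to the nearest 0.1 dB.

Subtract intensities: L_src = 10·log₁₀(10^(L_total/10) − 10^(L_bg/10)).
L_src = 10·log₁₀(10^(52.9/10) − 10^(48.0/10)) = 10·log₁₀(131900) = 51.2 dB SPL.

51.2 dB SPL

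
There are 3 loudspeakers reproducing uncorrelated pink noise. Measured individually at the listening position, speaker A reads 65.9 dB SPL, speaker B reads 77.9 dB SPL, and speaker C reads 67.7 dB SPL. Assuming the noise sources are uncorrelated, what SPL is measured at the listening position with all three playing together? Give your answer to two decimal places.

78.54 dB SPL

Incoherent sources sum as intensities:
L_total = 10·log₁₀(10^(65.9/10) + 10^(77.9/10) + 10^(67.7/10)) = 10·log₁₀(71440000) = 78.54 dB SPL.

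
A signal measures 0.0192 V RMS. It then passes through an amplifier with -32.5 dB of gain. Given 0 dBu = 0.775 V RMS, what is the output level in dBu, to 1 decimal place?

-64.6 dBu

Input level: 20·log₁₀(0.0192/0.775) = -32.12 dBu.
Output: -32.12 − 32.5 = -64.6 dBu.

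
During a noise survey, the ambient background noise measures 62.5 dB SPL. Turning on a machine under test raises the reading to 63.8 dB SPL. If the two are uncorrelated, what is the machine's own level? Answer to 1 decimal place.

57.9 dB SPL

Subtract intensities: L_src = 10·log₁₀(10^(L_total/10) − 10^(L_bg/10)).
L_src = 10·log₁₀(10^(63.8/10) − 10^(62.5/10)) = 10·log₁₀(620600) = 57.9 dB SPL.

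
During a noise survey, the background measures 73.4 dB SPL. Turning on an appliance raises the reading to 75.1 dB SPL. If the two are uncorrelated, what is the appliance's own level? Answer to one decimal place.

70.2 dB SPL

Background correction is a power subtraction:
L_src = 10·log₁₀(10^(75.1/10) − 10^(73.4/10)) = 10·log₁₀(10480000) = 70.2 dB SPL.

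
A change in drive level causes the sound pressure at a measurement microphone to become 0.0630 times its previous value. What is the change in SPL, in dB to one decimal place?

-24.0 dB

SPL change from a pressure ratio uses the 20·log₁₀ form:
20·log₁₀(0.0630) = -24.0 dB.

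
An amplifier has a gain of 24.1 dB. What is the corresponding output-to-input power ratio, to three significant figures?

Power ratio = 10^(dB/10).
10^(24.1/10) = 10^(2.410) = 257.

257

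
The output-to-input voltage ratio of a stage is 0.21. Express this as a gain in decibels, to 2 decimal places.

Voltage is an amplitude quantity, so gain = 20·log₁₀(V_out/V_in).
20·log₁₀(0.21) = -13.56 dB.

-13.56 dB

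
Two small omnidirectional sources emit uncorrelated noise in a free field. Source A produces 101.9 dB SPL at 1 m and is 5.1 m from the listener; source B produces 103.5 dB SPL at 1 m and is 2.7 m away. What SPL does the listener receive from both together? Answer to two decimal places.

At the listener: L_A = 101.9 − 20·log₁₀(5.1) = 87.749 dB; L_B = 103.5 − 20·log₁₀(2.7) = 94.873 dB.
Combined: 10·log₁₀(10^(87.749/10)+10^(94.873/10)) = 95.64 dB SPL.

95.64 dB SPL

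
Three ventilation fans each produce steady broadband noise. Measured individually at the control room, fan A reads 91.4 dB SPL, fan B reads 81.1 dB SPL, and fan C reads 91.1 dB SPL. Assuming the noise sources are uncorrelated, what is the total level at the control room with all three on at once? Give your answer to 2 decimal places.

94.47 dB SPL

Add the sources as powers (linear), then convert back to dB:
L_total = 10·log₁₀(10^(91.4/10) + 10^(81.1/10) + 10^(91.1/10)) = 10·log₁₀(2797000000) = 94.47 dB SPL.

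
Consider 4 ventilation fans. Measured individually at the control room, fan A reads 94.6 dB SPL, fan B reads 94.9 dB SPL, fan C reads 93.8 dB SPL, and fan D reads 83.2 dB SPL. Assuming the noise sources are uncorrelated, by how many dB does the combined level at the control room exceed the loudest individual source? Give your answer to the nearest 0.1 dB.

Incoherent sources sum as intensities:
L_total = 10·log₁₀(10^(94.6/10) + 10^(94.9/10) + 10^(93.8/10) + 10^(83.2/10)) = 99.34 dB SPL.
Excess over the loudest (94.9 dB): 99.34 − 94.9 = 4.4 dB.

4.4 dB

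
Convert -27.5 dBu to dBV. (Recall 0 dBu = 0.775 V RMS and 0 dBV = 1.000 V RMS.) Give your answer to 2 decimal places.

-29.71 dBV

The offset between the scales is 20·log₁₀(0.775/1.000) = −2.214 dB.
So dBV = -27.5 − 2.214 = -29.71 dBV.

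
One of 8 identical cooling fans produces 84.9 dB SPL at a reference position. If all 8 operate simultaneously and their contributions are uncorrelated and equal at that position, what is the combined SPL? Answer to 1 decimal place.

93.9 dB SPL

8 equal incoherent sources raise the level by 10·log₁₀(8) = 9.03 dB.
L_total = 84.9 + 9.03 = 93.9 dB SPL.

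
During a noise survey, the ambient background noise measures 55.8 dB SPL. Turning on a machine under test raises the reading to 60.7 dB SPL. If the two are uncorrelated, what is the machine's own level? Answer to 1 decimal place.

59.0 dB SPL

Remove the background by subtracting linear intensities:
L_src = 10·log₁₀(10^(60.7/10) − 10^(55.8/10)) = 10·log₁₀(794700) = 59.0 dB SPL.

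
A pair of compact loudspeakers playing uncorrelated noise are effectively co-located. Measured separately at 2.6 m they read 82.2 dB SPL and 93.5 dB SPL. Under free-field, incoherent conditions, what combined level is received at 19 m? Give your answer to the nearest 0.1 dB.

76.5 dB SPL

Combined at 2.6 m: 10·log₁₀(10^(82.2/10)+10^(93.5/10)) = 93.81 dB SPL.
Then apply −20·log₁₀(19/2.6) = -17.28 dB → 76.5 dB SPL.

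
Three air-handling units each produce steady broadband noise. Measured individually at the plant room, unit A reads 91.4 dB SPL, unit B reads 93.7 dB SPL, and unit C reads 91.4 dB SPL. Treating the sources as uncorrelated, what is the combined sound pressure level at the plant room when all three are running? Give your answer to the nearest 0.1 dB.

Incoherent sources sum as intensities:
L_total = 10·log₁₀(10^(91.4/10) + 10^(93.7/10) + 10^(91.4/10)) = 10·log₁₀(5105000000) = 97.1 dB SPL.

97.1 dB SPL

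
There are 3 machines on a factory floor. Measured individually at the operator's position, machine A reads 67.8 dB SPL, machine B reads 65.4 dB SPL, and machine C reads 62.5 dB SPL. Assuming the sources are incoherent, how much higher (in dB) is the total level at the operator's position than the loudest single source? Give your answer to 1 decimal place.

2.7 dB

Uncorrelated sources add in intensity (power), not in dB.
L_total = 10·log₁₀(10^(67.8/10) + 10^(65.4/10) + 10^(62.5/10)) = 70.52 dB SPL.
Excess over the loudest (67.8 dB): 70.52 − 67.8 = 2.7 dB.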